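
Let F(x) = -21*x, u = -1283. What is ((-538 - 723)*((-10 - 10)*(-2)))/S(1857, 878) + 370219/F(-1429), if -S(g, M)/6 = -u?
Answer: 727266637/38501547 ≈ 18.889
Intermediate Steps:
S(g, M) = -7698 (S(g, M) = -(-6)*(-1283) = -6*1283 = -7698)
((-538 - 723)*((-10 - 10)*(-2)))/S(1857, 878) + 370219/F(-1429) = ((-538 - 723)*((-10 - 10)*(-2)))/(-7698) + 370219/((-21*(-1429))) = -(-25220)*(-2)*(-1/7698) + 370219/30009 = -1261*40*(-1/7698) + 370219*(1/30009) = -50440*(-1/7698) + 370219/30009 = 25220/3849 + 370219/30009 = 727266637/38501547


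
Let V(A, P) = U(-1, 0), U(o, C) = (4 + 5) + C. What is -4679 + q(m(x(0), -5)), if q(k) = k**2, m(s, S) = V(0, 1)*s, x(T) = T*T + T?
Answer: -4679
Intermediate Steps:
U(o, C) = 9 + C
V(A, P) = 9 (V(A, P) = 9 + 0 = 9)
x(T) = T + T**2 (x(T) = T**2 + T = T + T**2)
m(s, S) = 9*s
-4679 + q(m(x(0), -5)) = -4679 + (9*(0*(1 + 0)))**2 = -4679 + (9*(0*1))**2 = -4679 + (9*0)**2 = -4679 + 0**2 = -4679 + 0 = -4679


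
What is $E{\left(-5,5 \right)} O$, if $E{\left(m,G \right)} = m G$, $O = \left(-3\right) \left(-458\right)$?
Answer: $-34350$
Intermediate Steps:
$O = 1374$
$E{\left(m,G \right)} = G m$
$E{\left(-5,5 \right)} O = 5 \left(-5\right) 1374 = \left(-25\right) 1374 = -34350$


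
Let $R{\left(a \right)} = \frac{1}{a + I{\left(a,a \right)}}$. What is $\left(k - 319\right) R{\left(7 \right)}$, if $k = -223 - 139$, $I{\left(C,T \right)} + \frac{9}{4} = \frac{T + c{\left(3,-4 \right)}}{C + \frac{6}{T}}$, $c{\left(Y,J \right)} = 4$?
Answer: $- \frac{4540}{41} \approx -110.73$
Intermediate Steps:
$I{\left(C,T \right)} = - \frac{9}{4} + \frac{4 + T}{C + \frac{6}{T}}$ ($I{\left(C,T \right)} = - \frac{9}{4} + \frac{T + 4}{C + \frac{6}{T}} = - \frac{9}{4} + \frac{4 + T}{C + \frac{6}{T}}$)
$k = -362$
$R{\left(a \right)} = \frac{1}{a + \frac{-54 - 5 a^{2} + 16 a}{4 \left(6 + a^{2}\right)}}$ ($R{\left(a \right)} = \frac{1}{a + \frac{-54 + 4 a^{2} + 16 a - 9 a a}{4 \left(6 + a a\right)}} = \frac{1}{a + \frac{-54 + 4 a^{2} + 16 a - 9 a^{2}}{4 \left(6 + a^{2}\right)}} = \frac{1}{a + \frac{-54 - 5 a^{2} + 16 a}{4 \left(6 + a^{2}\right)}}$)
$\left(k - 319\right) R{\left(7 \right)} = \left(-362 - 319\right) \frac{4 \left(6 + 7^{2}\right)}{-54 - 5 \cdot 7^{2} + 4 \cdot 7^{3} + 40 \cdot 7} = - 681 \frac{4 \left(6 + 49\right)}{-54 - 245 + 4 \cdot 343 + 280} = - 681 \cdot 4 \frac{1}{-54 - 245 + 1372 + 280} \cdot 55 = - 681 \cdot 4 \cdot \frac{1}{1353} \cdot 55 = \left(-681\right) \frac{20}{123} = - \frac{4540}{41}$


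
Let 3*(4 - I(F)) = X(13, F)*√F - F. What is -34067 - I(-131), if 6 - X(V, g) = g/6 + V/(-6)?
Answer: -102082/3 + 10*I*√131 ≈ -34027.0 + 114.46*I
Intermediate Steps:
X(V, g) = 6 - g/6 + V/6 (X(V, g) = 6 - (g/6 + V/(-6)) = 6 - (g*(⅙) + V*(-⅙)) = 6 - (g/6 - V/6) = 6 - (-V/6 + g/6) = 6 + (-g/6 + V/6) = 6 - g/6 + V/6)
I(F) = 4 + F/3 - √F*(49/6 - F/6)/3 (I(F) = 4 - ((6 - F/6 + (⅙)*13)*√F - F)/3 = 4 - ((6 - F/6 + 13/6)*√F - F)/3 = 4 - ((49/6 - F/6)*√F - F)/3 = 4 - (√F*(49/6 - F/6) - F)/3 = 4 - (-F + √F*(49/6 - F/6))/3 = 4 + (F/3 - √F*(49/6 - F/6)/3) = 4 + F/3 - √F*(49/6 - F/6)/3)
-34067 - I(-131) = -34067 - (4 + (⅓)*(-131) + √(-131)*(-49 - 131)/18) = -34067 - (4 - 131/3 + (1/18)*(I*√131)*(-180)) = -34067 - (4 - 131/3 - 10*I*√131) = -34067 - (-119/3 - 10*I*√131) = -34067 + (119/3 + 10*I*√131) = -102082/3 + 10*I*√131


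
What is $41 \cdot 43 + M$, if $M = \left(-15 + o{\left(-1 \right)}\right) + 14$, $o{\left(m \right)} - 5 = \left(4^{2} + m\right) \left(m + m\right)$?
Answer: $1737$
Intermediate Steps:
$o{\left(m \right)} = 5 + 2 m \left(16 + m\right)$ ($o{\left(m \right)} = 5 + \left(4^{2} + m\right) \left(m + m\right) = 5 + \left(16 + m\right) 2 m = 5 + 2 m \left(16 + m\right)$)
$M = -26$ ($M = \left(-15 + \left(5 + 2 \left(-1\right)^{2} + 32 \left(-1\right)\right)\right) + 14 = \left(-15 + \left(5 + 2 \cdot 1 - 32\right)\right) + 14 = \left(-15 + \left(5 + 2 - 32\right)\right) + 14 = \left(-15 - 25\right) + 14 = -40 + 14 = -26$)
$41 \cdot 43 + M = 41 \cdot 43 - 26 = 1763 - 26 = 1737$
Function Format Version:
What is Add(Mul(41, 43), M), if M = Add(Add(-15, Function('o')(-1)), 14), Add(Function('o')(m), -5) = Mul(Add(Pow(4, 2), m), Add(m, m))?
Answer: 1737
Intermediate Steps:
Function('o')(m) = Add(5, Mul(2, m, Add(16, m))) (Function('o')(m) = Add(5, Mul(Add(Pow(4, 2), m), Add(m, m))) = Add(5, Mul(Add(16, m), Mul(2, m))) = Add(5, Mul(2, m, Add(16, m))))
M = -26 (M = Add(Add(-15, Add(5, Mul(2, Pow(-1, 2)), Mul(32, -1))), 14) = Add(Add(-15, Add(5, Mul(2, 1), -32)), 14) = Add(Add(-15, Add(5, 2, -32)), 14) = Add(Add(-15, -25), 14) = Add(-40, 14) = -26)
Add(Mul(41, 43), M) = Add(Mul(41, 43), -26) = Add(1763, -26) = 1737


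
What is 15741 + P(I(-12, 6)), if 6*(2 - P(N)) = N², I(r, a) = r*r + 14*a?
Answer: 7079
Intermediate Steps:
I(r, a) = r² + 14*a
P(N) = 2 - N²/6
15741 + P(I(-12, 6)) = 15741 + (2 - ((-12)² + 14*6)²/6) = 15741 + (2 - (144 + 84)²/6) = 15741 + (2 - ⅙*228²) = 15741 + (2 - ⅙*51984) = 15741 + (2 - 8664) = 15741 - 8662 = 7079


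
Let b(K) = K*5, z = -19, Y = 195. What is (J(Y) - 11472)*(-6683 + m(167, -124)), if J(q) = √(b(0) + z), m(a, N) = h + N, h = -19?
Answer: 78307872 - 6826*I*√19 ≈ 7.8308e+7 - 29754.0*I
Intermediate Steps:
b(K) = 5*K
m(a, N) = -19 + N
J(q) = I*√19 (J(q) = √(5*0 - 19) = √(0 - 19) = √(-19) = I*√19)
(J(Y) - 11472)*(-6683 + m(167, -124)) = (I*√19 - 11472)*(-6683 + (-19 - 124)) = (-11472 + I*√19)*(-6683 - 143) = (-11472 + I*√19)*(-6826) = 78307872 - 6826*I*√19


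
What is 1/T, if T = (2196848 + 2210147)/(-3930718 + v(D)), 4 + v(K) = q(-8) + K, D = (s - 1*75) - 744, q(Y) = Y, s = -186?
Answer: -786347/881399 ≈ -0.89216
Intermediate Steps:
D = -1005 (D = (-186 - 1*75) - 744 = (-186 - 75) - 744 = -261 - 744 = -1005)
v(K) = -12 + K (v(K) = -4 + (-8 + K) = -12 + K)
T = -881399/786347 (T = (2196848 + 2210147)/(-3930718 + (-12 - 1005)) = 4406995/(-3930718 - 1017) = 4406995/(-3931735) = 4406995*(-1/3931735) = -881399/786347 ≈ -1.1209)
1/T = 1/(-881399/786347) = -786347/881399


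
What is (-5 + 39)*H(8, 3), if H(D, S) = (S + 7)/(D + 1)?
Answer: 340/9 ≈ 37.778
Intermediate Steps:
H(D, S) = (7 + S)/(1 + D)
(-5 + 39)*H(8, 3) = (-5 + 39)*((7 + 3)/(1 + 8)) = 34*(10/9) = 340/9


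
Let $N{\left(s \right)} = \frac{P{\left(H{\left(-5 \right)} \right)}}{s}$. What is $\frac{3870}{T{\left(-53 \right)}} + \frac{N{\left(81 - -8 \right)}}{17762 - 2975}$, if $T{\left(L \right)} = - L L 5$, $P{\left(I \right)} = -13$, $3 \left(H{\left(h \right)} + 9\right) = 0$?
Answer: $- \frac{19219883}{69750279} \approx -0.27555$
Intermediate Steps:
$H{\left(h \right)} = -9$ ($H{\left(h \right)} = -9 + \frac{1}{3} \cdot 0 = -9 + 0 = -9$)
$T{\left(L \right)} = - 5 L^{2}$ ($T{\left(L \right)} = - L^{2} \cdot 5 = - 5 L^{2}$)
$N{\left(s \right)} = - \frac{13}{s}$
$\frac{3870}{T{\left(-53 \right)}} + \frac{N{\left(81 - -8 \right)}}{17762 - 2975} = \frac{3870}{\left(-5\right) \left(-53\right)^{2}} + \frac{\left(-13\right) \frac{1}{81 - -8}}{17762 - 2975} = \frac{3870}{\left(-5\right) 2809} + \frac{\left(-13\right) \frac{1}{81 + 8}}{17762 - 2975} = \frac{3870}{-14045} + \frac{\left(-13\right) \frac{1}{89}}{14787} = 3870 \left(- \frac{1}{14045}\right) + \left(-13\right) \frac{1}{89} \cdot \frac{1}{14787} = - \frac{774}{2809} - \frac{13}{1316043} = - \frac{19219883}{69750279}$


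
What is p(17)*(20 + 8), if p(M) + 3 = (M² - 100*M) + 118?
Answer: -36288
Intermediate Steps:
p(M) = 115 + M² - 100*M (p(M) = -3 + ((M² - 100*M) + 118) = -3 + (118 + M² - 100*M) = 115 + M² - 100*M)
p(17)*(20 + 8) = (115 + 17² - 100*17)*(20 + 8) = (115 + 289 - 1700)*28 = -1296*28 = -36288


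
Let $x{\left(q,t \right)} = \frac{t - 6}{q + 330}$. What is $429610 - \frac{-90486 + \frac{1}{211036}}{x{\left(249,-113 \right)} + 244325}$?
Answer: $\frac{12825591657613517365}{29854008522016} \approx 4.2961 \cdot 10^{5}$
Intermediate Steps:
$x{\left(q,t \right)} = \frac{-6 + t}{330 + q}$
$429610 - \frac{-90486 + \frac{1}{211036}}{x{\left(249,-113 \right)} + 244325} = 429610 - \frac{-90486 + \frac{1}{211036}}{\frac{-6 - 113}{330 + 249} + 244325} = 429610 - \frac{-90486 + \frac{1}{211036}}{\frac{1}{579} \left(-119\right) + 244325} = 429610 - - \frac{19095803495}{211036 \left(\frac{1}{579} \left(-119\right) + 244325\right)} = 429610 - - \frac{19095803495}{211036 \left(- \frac{119}{579} + 244325\right)} = 429610 - - \frac{19095803495}{211036 \cdot \frac{141464056}{579}} = 429610 - \left(- \frac{19095803495}{211036}\right) \frac{579}{141464056} = 429610 - - \frac{11056470223605}{29854008522016} = 429610 + \frac{11056470223605}{29854008522016} = \frac{12825591657613517365}{29854008522016}$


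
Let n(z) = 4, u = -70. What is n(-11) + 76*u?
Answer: -5316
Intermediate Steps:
n(-11) + 76*u = 4 + 76*(-70) = 4 - 5320 = -5316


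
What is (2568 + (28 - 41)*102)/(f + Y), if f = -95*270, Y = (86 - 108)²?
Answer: -621/12583 ≈ -0.049352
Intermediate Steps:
Y = 484 (Y = (-22)² = 484)
f = -25650
(2568 + (28 - 41)*102)/(f + Y) = (2568 + (28 - 41)*102)/(-25650 + 484) = (2568 - 13*102)/(-25166) = (2568 - 1326)*(-1/25166) = 1242*(-1/25166) = -621/12583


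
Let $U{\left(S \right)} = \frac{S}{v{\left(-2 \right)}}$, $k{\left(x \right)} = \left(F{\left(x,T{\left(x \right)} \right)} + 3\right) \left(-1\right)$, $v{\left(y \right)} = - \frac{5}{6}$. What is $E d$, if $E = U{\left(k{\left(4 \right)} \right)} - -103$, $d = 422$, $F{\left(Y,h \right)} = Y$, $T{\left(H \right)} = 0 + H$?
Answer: $\frac{235054}{5} \approx 47011.0$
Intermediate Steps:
$T{\left(H \right)} = H$
$v{\left(y \right)} = - \frac{5}{6}$ ($v{\left(y \right)} = \left(-5\right) \frac{1}{6} = - \frac{5}{6}$)
$k{\left(x \right)} = -3 - x$ ($k{\left(x \right)} = \left(x + 3\right) \left(-1\right) = \left(3 + x\right) \left(-1\right) = -3 - x$)
$U{\left(S \right)} = - \frac{6 S}{5}$ ($U{\left(S \right)} = \frac{S}{- \frac{5}{6}} = S \left(- \frac{6}{5}\right) = - \frac{6 S}{5}$)
$E = \frac{557}{5}$ ($E = - \frac{6 \left(-3 - 4\right)}{5} - -103 = - \frac{6 \left(-3 - 4\right)}{5} + 103 = \left(- \frac{6}{5}\right) \left(-7\right) + 103 = \frac{42}{5} + 103 = \frac{557}{5} \approx 111.4$)
$E d = \frac{557}{5} \cdot 422 = \frac{235054}{5}$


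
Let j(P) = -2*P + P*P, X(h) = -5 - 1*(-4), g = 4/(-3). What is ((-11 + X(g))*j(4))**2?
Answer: 9216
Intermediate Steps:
g = -4/3 (g = 4*(-1/3) = -4/3 ≈ -1.3333)
X(h) = -1 (X(h) = -5 + 4 = -1)
j(P) = P**2 - 2*P (j(P) = -2*P + P**2 = P**2 - 2*P)
((-11 + X(g))*j(4))**2 = ((-11 - 1)*(4*(-2 + 4)))**2 = (-48*2)**2 = (-12*8)**2 = (-96)**2 = 9216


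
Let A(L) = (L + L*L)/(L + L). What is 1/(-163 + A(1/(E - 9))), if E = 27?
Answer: -36/5849 ≈ -0.0061549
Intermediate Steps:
A(L) = (L + L²)/(2*L) (A(L) = (L + L²)/((2*L)) = (L + L²)*(1/(2*L)) = (L + L²)/(2*L))
1/(-163 + A(1/(E - 9))) = 1/(-163 + (½ + 1/(2*(27 - 9)))) = 1/(-163 + (½ + (½)/18)) = 1/(-163 + (½ + (½)*(1/18))) = 1/(-163 + (½ + 1/36)) = 1/(-163 + 19/36) = 1/(-5849/36) = -36/5849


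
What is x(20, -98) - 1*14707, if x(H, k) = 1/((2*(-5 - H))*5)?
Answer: -3676751/250 ≈ -14707.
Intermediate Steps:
x(H, k) = 1/(-50 - 10*H) (x(H, k) = 1/((-10 - 2*H)*5) = 1/(-50 - 10*H))
x(20, -98) - 1*14707 = -1/(50 + 10*20) - 1*14707 = -1/(50 + 200) - 14707 = -1/250 - 14707 = -3676751/250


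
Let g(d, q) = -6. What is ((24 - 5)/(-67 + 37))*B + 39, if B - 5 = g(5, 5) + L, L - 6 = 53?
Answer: 34/15 ≈ 2.2667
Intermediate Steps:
L = 59 (L = 6 + 53 = 59)
B = 58 (B = 5 + (-6 + 59) = 5 + 53 = 58)
((24 - 5)/(-67 + 37))*B + 39 = ((24 - 5)/(-67 + 37))*58 + 39 = (19/(-30))*58 + 39 = (19*(-1/30))*58 + 39 = -19/30*58 + 39 = -551/15 + 39 = 34/15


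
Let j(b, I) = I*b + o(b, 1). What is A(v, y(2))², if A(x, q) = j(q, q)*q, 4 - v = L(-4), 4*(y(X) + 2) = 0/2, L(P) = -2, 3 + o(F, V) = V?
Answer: 16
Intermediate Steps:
o(F, V) = -3 + V
j(b, I) = -2 + I*b (j(b, I) = I*b + (-3 + 1) = I*b - 2 = -2 + I*b)
y(X) = -2 (y(X) = -2 + (0/2)/4 = -2 + (0*(½))/4 = -2 + (¼)*0 = -2 + 0 = -2)
v = 6 (v = 4 - 1*(-2) = 4 + 2 = 6)
A(x, q) = q*(-2 + q²) (A(x, q) = (-2 + q*q)*q = (-2 + q²)*q = q*(-2 + q²))
A(v, y(2))² = (-2*(-2 + (-2)²))² = (-2*(-2 + 4))² = (-2*2)² = (-4)² = 16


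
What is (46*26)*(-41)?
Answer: -49036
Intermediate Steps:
(46*26)*(-41) = 1196*(-41) = -49036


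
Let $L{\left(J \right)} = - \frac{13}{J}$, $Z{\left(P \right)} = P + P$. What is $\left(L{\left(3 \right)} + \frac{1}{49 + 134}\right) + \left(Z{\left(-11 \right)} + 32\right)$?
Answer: $\frac{346}{61} \approx 5.6721$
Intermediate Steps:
$Z{\left(P \right)} = 2 P$
$\left(L{\left(3 \right)} + \frac{1}{49 + 134}\right) + \left(Z{\left(-11 \right)} + 32\right) = \left(- \frac{13}{3} + \frac{1}{49 + 134}\right) + \left(2 \left(-11\right) + 32\right) = \left(\left(-13\right) \frac{1}{3} + \frac{1}{183}\right) + \left(-22 + 32\right) = \left(- \frac{13}{3} + \frac{1}{183}\right) + 10 = - \frac{264}{61} + 10 = \frac{346}{61}$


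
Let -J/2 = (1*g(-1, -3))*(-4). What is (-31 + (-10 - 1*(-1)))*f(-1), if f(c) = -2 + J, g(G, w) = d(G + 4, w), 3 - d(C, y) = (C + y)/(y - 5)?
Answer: -880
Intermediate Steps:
d(C, y) = 3 - (C + y)/(-5 + y) (d(C, y) = 3 - (C + y)/(y - 5) = 3 - (C + y)/(-5 + y))
g(G, w) = (-19 - G + 2*w)/(-5 + w) (g(G, w) = (-15 - (G + 4) + 2*w)/(-5 + w) = (-15 - (4 + G) + 2*w)/(-5 + w) = (-15 + (-4 - G) + 2*w)/(-5 + w) = (-19 - G + 2*w)/(-5 + w))
J = 24 (J = -2*1*((-19 - 1*(-1) + 2*(-3))/(-5 - 3))*(-4) = -2*1*((-19 + 1 - 6)/(-8))*(-4) = -2*1*(-⅛*(-24))*(-4) = -2*1*3*(-4) = -6*(-4) = -2*(-12) = 24)
f(c) = 22 (f(c) = -2 + 24 = 22)
(-31 + (-10 - 1*(-1)))*f(-1) = (-31 + (-10 - 1*(-1)))*22 = (-31 + (-10 + 1))*22 = (-31 - 9)*22 = -40*22 = -880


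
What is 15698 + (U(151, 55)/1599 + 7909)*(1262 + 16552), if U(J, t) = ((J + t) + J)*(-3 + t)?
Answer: 5785651048/41 ≈ 1.4111e+8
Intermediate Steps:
U(J, t) = (-3 + t)*(t + 2*J) (U(J, t) = (t + 2*J)*(-3 + t) = (-3 + t)*(t + 2*J))
15698 + (U(151, 55)/1599 + 7909)*(1262 + 16552) = 15698 + ((55² - 6*151 - 3*55 + 2*151*55)/1599 + 7909)*(1262 + 16552) = 15698 + ((3025 - 906 - 165 + 16610)*(1/1599) + 7909)*17814 = 15698 + (18564*(1/1599) + 7909)*17814 = 15698 + (476/41 + 7909)*17814 = 15698 + (324745/41)*17814 = 15698 + 5785007430/41 = 5785651048/41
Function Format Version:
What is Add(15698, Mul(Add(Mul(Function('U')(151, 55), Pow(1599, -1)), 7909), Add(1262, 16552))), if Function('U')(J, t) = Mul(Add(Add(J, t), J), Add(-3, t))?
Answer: Rational(5785651048, 41) ≈ 1.4111e+8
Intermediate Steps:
Function('U')(J, t) = Mul(Add(-3, t), Add(t, Mul(2, J))) (Function('U')(J, t) = Mul(Add(t, Mul(2, J)), Add(-3, t)) = Mul(Add(-3, t), Add(t, Mul(2, J))))
Add(15698, Mul(Add(Mul(Function('U')(151, 55), Pow(1599, -1)), 7909), Add(1262, 16552))) = Add(15698, Mul(Add(Mul(Add(Pow(55, 2), Mul(-6, 151), Mul(-3, 55), Mul(2, 151, 55)), Pow(1599, -1)), 7909), Add(1262, 16552))) = Add(15698, Mul(Add(Mul(Add(3025, -906, -165, 16610), Rational(1, 1599)), 7909), 17814)) = Add(15698, Mul(Add(Mul(18564, Rational(1, 1599)), 7909), 17814)) = Add(15698, Mul(Add(Rational(476, 41), 7909), 17814)) = Add(15698, Mul(Rational(324745, 41), 17814)) = Add(15698, Rational(5785007430, 41)) = Rational(5785651048, 41)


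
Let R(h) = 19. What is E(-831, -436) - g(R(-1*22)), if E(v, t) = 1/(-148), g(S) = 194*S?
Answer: -545529/148 ≈ -3686.0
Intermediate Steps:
E(v, t) = -1/148
E(-831, -436) - g(R(-1*22)) = -1/148 - 194*19 = -1/148 - 1*3686 = -1/148 - 3686 = -545529/148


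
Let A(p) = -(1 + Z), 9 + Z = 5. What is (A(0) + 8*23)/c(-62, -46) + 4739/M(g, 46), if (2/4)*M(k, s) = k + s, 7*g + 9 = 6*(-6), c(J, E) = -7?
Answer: 128613/3878 ≈ 33.165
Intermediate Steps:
Z = -4 (Z = -9 + 5 = -4)
g = -45/7 (g = -9/7 + (6*(-6))/7 = -9/7 + (1/7)*(-36) = -9/7 - 36/7 = -45/7 ≈ -6.4286)
A(p) = 3 (A(p) = -(1 - 4) = -1*(-3) = 3)
M(k, s) = 2*k + 2*s (M(k, s) = 2*(k + s) = 2*k + 2*s)
(A(0) + 8*23)/c(-62, -46) + 4739/M(g, 46) = (3 + 8*23)/(-7) + 4739/(2*(-45/7) + 2*46) = (3 + 184)*(-1/7) + 4739/(-90/7 + 92) = 187*(-1/7) + 4739/(554/7) = -187/7 + 4739*(7/554) = -187/7 + 33173/554 = 128613/3878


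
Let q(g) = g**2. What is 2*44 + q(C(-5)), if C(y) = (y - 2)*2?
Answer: 284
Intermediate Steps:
C(y) = -4 + 2*y (C(y) = (-2 + y)*2 = -4 + 2*y)
2*44 + q(C(-5)) = 2*44 + (-4 + 2*(-5))**2 = 88 + (-4 - 10)**2 = 88 + (-14)**2 = 88 + 196 = 284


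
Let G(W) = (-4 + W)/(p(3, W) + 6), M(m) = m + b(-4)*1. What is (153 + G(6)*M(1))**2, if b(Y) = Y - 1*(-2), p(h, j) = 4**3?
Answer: 28665316/1225 ≈ 23400.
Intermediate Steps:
p(h, j) = 64
b(Y) = 2 + Y (b(Y) = Y + 2 = 2 + Y)
M(m) = -2 + m (M(m) = m + (2 - 4)*1 = m - 2*1 = m - 2 = -2 + m)
G(W) = -2/35 + W/70 (G(W) = (-4 + W)/(64 + 6) = (-4 + W)/70 = (-4 + W)*(1/70) = -2/35 + W/70)
(153 + G(6)*M(1))**2 = (153 + (-2/35 + (1/70)*6)*(-2 + 1))**2 = (153 + (-2/35 + 3/35)*(-1))**2 = (153 + (1/35)*(-1))**2 = (153 - 1/35)**2 = (5354/35)**2 = 28665316/1225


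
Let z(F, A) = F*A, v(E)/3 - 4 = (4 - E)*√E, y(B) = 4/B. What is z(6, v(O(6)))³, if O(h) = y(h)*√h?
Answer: 13824*(3 + 6^(¾) - 6^(¼))³ ≈ 2.0217e+6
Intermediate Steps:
O(h) = 4/√h (O(h) = (4/h)*√h = 4/√h)
v(E) = 12 + 3*√E*(4 - E) (v(E) = 12 + 3*((4 - E)*√E) = 12 + 3*(√E*(4 - E)) = 12 + 3*√E*(4 - E))
z(F, A) = A*F
z(6, v(O(6)))³ = ((12 - 3*2*√2*2^(¾)*3^(¼)/3 + 12*√(4/√6))*6)³ = ((12 - 3*8*(6^(¼)/6) + 12*√(4*(√6/6)))*6)³ = ((12 - 3*4*2^(¼)*√3*3^(¾)/9 + 12*√(2*√6/3))*6)³ = ((12 - 4*2^(¼)*√3*3^(¾)/3 + 12*(2^(¾)*√3*3^(¼)/3))*6)³ = ((12 - 4*6^(¼) + 4*6^(¾))*6)³ = (72 - 24*6^(¼) + 24*6^(¾))³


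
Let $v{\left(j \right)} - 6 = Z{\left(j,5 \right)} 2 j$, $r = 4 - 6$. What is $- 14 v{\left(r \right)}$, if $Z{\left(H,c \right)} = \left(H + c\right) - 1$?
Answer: $28$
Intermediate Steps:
$r = -2$ ($r = 4 - 6 = -2$)
$Z{\left(H,c \right)} = -1 + H + c$
$v{\left(j \right)} = 6 + j \left(8 + 2 j\right)$ ($v{\left(j \right)} = 6 + \left(-1 + j + 5\right) 2 j = 6 + \left(4 + j\right) 2 j = 6 + \left(8 + 2 j\right) j = 6 + j \left(8 + 2 j\right)$)
$- 14 v{\left(r \right)} = - 14 \left(6 + 2 \left(-2\right) \left(4 - 2\right)\right) = - 14 \left(6 + 2 \left(-2\right) 2\right) = - 14 \left(6 - 8\right) = \left(-14\right) \left(-2\right) = 28$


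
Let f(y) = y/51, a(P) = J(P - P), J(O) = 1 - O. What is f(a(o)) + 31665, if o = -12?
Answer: 1614916/51 ≈ 31665.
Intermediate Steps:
a(P) = 1 (a(P) = 1 - (P - P) = 1 - 1*0 = 1 + 0 = 1)
f(y) = y/51 (f(y) = y*(1/51) = y/51)
f(a(o)) + 31665 = (1/51)*1 + 31665 = 1/51 + 31665 = 1614916/51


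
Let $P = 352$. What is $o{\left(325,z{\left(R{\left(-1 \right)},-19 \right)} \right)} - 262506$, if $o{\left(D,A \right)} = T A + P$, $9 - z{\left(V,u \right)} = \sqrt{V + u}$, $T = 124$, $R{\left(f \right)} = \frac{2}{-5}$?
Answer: $-261038 - \frac{124 i \sqrt{485}}{5} \approx -2.6104 \cdot 10^{5} - 546.16 i$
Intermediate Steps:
$R{\left(f \right)} = - \frac{2}{5}$ ($R{\left(f \right)} = 2 \left(- \frac{1}{5}\right) = - \frac{2}{5}$)
$z{\left(V,u \right)} = 9 - \sqrt{V + u}$
$o{\left(D,A \right)} = 352 + 124 A$ ($o{\left(D,A \right)} = 124 A + 352 = 352 + 124 A$)
$o{\left(325,z{\left(R{\left(-1 \right)},-19 \right)} \right)} - 262506 = \left(352 + 124 \left(9 - \sqrt{- \frac{2}{5} - 19}\right)\right) - 262506 = \left(352 + 124 \left(9 - \sqrt{- \frac{97}{5}}\right)\right) - 262506 = \left(352 + 124 \left(9 - \frac{i \sqrt{485}}{5}\right)\right) - 262506 = \left(352 + \left(1116 - \frac{124 i \sqrt{485}}{5}\right)\right) - 262506 = \left(1468 - \frac{124 i \sqrt{485}}{5}\right) - 262506 = -261038 - \frac{124 i \sqrt{485}}{5}$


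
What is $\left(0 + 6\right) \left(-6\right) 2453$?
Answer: $-88308$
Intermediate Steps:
$\left(0 + 6\right) \left(-6\right) 2453 = 6 \left(-6\right) 2453 = \left(-36\right) 2453 = -88308$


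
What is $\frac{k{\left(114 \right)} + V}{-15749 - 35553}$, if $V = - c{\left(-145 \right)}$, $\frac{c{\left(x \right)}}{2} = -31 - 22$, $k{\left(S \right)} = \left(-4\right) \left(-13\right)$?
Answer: $- \frac{79}{25651} \approx -0.0030798$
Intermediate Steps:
$k{\left(S \right)} = 52$
$c{\left(x \right)} = -106$ ($c{\left(x \right)} = 2 \left(-31 - 22\right) = 2 \left(-53\right) = -106$)
$V = 106$ ($V = \left(-1\right) \left(-106\right) = 106$)
$\frac{k{\left(114 \right)} + V}{-15749 - 35553} = \frac{52 + 106}{-15749 - 35553} = \frac{158}{-51302} = 158 \left(- \frac{1}{51302}\right) = - \frac{79}{25651}$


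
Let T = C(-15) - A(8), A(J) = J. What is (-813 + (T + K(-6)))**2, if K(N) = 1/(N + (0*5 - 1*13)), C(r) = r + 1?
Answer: 251729956/361 ≈ 6.9731e+5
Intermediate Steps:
C(r) = 1 + r
K(N) = 1/(-13 + N) (K(N) = 1/(N + (0 - 13)) = 1/(N - 13) = 1/(-13 + N))
T = -22 (T = (1 - 15) - 1*8 = -14 - 8 = -22)
(-813 + (T + K(-6)))**2 = (-813 + (-22 + 1/(-13 - 6)))**2 = (-813 + (-22 + 1/(-19)))**2 = (-813 + (-22 - 1/19))**2 = (-813 - 419/19)**2 = (-15866/19)**2 = 251729956/361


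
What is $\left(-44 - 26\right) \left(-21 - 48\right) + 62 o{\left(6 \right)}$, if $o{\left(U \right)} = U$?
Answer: $5202$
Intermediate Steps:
$\left(-44 - 26\right) \left(-21 - 48\right) + 62 o{\left(6 \right)} = \left(-44 - 26\right) \left(-21 - 48\right) + 62 \cdot 6 = \left(-70\right) \left(-69\right) + 372 = 4830 + 372 = 5202$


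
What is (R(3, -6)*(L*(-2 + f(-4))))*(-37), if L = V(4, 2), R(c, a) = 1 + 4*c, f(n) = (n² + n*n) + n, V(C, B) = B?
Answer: -25012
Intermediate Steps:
f(n) = n + 2*n² (f(n) = (n² + n²) + n = 2*n² + n = n + 2*n²)
L = 2
(R(3, -6)*(L*(-2 + f(-4))))*(-37) = ((1 + 4*3)*(2*(-2 - 4*(1 + 2*(-4)))))*(-37) = ((1 + 12)*(2*(-2 - 4*(1 - 8))))*(-37) = (13*(2*(-2 - 4*(-7))))*(-37) = (13*(2*(-2 + 28)))*(-37) = (13*(2*26))*(-37) = (13*52)*(-37) = 676*(-37) = -25012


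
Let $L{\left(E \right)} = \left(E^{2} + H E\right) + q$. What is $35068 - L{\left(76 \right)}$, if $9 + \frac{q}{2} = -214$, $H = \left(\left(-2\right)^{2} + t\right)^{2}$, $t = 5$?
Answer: $23582$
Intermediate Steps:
$H = 81$ ($H = \left(\left(-2\right)^{2} + 5\right)^{2} = \left(4 + 5\right)^{2} = 9^{2} = 81$)
$q = -446$ ($q = -18 + 2 \left(-214\right) = -18 - 428 = -446$)
$L{\left(E \right)} = -446 + E^{2} + 81 E$ ($L{\left(E \right)} = \left(E^{2} + 81 E\right) - 446 = -446 + E^{2} + 81 E$)
$35068 - L{\left(76 \right)} = 35068 - \left(-446 + 76^{2} + 81 \cdot 76\right) = 35068 - \left(-446 + 5776 + 6156\right) = 35068 - 11486 = 23582$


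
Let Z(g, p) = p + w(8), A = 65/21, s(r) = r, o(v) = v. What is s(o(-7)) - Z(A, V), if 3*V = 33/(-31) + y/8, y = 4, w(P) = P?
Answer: -2755/186 ≈ -14.812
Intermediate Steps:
A = 65/21 (A = 65*(1/21) = 65/21 ≈ 3.0952)
V = -35/186 (V = (33/(-31) + 4/8)/3 = (33*(-1/31) + 4*(1/8))/3 = (-33/31 + 1/2)/3 = (1/3)*(-35/62) = -35/186 ≈ -0.18817)
Z(g, p) = 8 + p (Z(g, p) = p + 8 = 8 + p)
s(o(-7)) - Z(A, V) = -7 - (8 - 35/186) = -7 - 1*1453/186 = -7 - 1453/186 = -2755/186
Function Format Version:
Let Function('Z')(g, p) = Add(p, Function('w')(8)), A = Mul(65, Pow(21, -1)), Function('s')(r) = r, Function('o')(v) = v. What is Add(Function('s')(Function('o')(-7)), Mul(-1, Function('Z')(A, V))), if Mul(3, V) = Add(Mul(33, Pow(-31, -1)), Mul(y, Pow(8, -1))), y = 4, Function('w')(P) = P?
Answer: Rational(-2755, 186) ≈ -14.812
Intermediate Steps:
A = Rational(65, 21) (A = Mul(65, Rational(1, 21)) = Rational(65, 21) ≈ 3.0952)
V = Rational(-35, 186) (V = Mul(Rational(1, 3), Add(Mul(33, Pow(-31, -1)), Mul(4, Pow(8, -1)))) = Mul(Rational(1, 3), Add(Mul(33, Rational(-1, 31)), Mul(4, Rational(1, 8)))) = Mul(Rational(1, 3), Add(Rational(-33, 31), Rational(1, 2))) = Mul(Rational(1, 3), Rational(-35, 62)) = Rational(-35, 186) ≈ -0.18817)
Function('Z')(g, p) = Add(8, p) (Function('Z')(g, p) = Add(p, 8) = Add(8, p))
Add(Function('s')(Function('o')(-7)), Mul(-1, Function('Z')(A, V))) = Add(-7, Mul(-1, Add(8, Rational(-35, 186)))) = Add(-7, Mul(-1, Rational(1453, 186))) = Add(-7, Rational(-1453, 186)) = Rational(-2755, 186)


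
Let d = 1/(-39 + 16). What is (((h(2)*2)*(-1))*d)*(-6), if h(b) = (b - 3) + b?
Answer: -12/23 ≈ -0.52174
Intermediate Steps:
h(b) = -3 + 2*b (h(b) = (-3 + b) + b = -3 + 2*b)
d = -1/23 (d = 1/(-23) = -1/23 ≈ -0.043478)
(((h(2)*2)*(-1))*d)*(-6) = ((((-3 + 2*2)*2)*(-1))*(-1/23))*(-6) = ((((-3 + 4)*2)*(-1))*(-1/23))*(-6) = (((1*2)*(-1))*(-1/23))*(-6) = ((2*(-1))*(-1/23))*(-6) = -2*(-1/23)*(-6) = (2/23)*(-6) = -12/23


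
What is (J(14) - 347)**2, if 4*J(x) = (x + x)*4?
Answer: 101761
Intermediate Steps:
J(x) = 2*x (J(x) = ((x + x)*4)/4 = ((2*x)*4)/4 = (8*x)/4 = 2*x)
(J(14) - 347)**2 = (2*14 - 347)**2 = (28 - 347)**2 = (-319)**2 = 101761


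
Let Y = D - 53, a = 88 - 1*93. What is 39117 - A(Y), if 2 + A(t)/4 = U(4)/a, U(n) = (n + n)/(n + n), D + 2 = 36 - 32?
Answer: 195629/5 ≈ 39126.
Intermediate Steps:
D = 2 (D = -2 + (36 - 32) = -2 + 4 = 2)
U(n) = 1 (U(n) = (2*n)/((2*n)) = (2*n)*(1/(2*n)) = 1)
a = -5 (a = 88 - 93 = -5)
Y = -51 (Y = 2 - 53 = -51)
A(t) = -44/5 (A(t) = -8 + 4*(1/(-5)) = -8 + 4*(1*(-1/5)) = -8 + 4*(-1/5) = -8 - 4/5 = -44/5)
39117 - A(Y) = 39117 - 1*(-44/5) = 39117 + 44/5 = 195629/5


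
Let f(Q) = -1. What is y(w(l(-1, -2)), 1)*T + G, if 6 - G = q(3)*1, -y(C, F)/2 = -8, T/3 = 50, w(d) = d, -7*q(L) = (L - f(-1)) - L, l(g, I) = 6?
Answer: 16843/7 ≈ 2406.1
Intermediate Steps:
q(L) = -⅐ (q(L) = -((L - 1*(-1)) - L)/7 = -((L + 1) - L)/7 = -((1 + L) - L)/7 = -⅐*1 = -⅐)
T = 150 (T = 3*50 = 150)
y(C, F) = 16 (y(C, F) = -2*(-8) = 16)
G = 43/7 (G = 6 - (-1)/7 = 6 - 1*(-⅐) = 6 + ⅐ = 43/7 ≈ 6.1429)
y(w(l(-1, -2)), 1)*T + G = 16*150 + 43/7 = 2400 + 43/7 = 16843/7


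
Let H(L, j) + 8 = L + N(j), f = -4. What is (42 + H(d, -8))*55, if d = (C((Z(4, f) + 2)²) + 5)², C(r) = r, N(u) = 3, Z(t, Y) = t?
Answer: 94490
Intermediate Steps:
d = 1681 (d = ((4 + 2)² + 5)² = (6² + 5)² = (36 + 5)² = 41² = 1681)
H(L, j) = -5 + L (H(L, j) = -8 + (L + 3) = -8 + (3 + L) = -5 + L)
(42 + H(d, -8))*55 = (42 + (-5 + 1681))*55 = (42 + 1676)*55 = 1718*55 = 94490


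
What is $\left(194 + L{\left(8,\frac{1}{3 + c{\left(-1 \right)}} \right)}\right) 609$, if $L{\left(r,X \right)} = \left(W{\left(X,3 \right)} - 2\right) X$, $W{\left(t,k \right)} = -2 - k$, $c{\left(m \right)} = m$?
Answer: $\frac{232029}{2} \approx 1.1601 \cdot 10^{5}$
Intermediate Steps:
$L{\left(r,X \right)} = - 7 X$ ($L{\left(r,X \right)} = \left(\left(-2 - 3\right) - 2\right) X = \left(-5 - 2\right) X = - 7 X$)
$\left(194 + L{\left(8,\frac{1}{3 + c{\left(-1 \right)}} \right)}\right) 609 = \left(194 - \frac{7}{3 - 1}\right) 609 = \left(194 - \frac{7}{2}\right) 609 = \frac{381}{2} \cdot 609 = \frac{232029}{2}$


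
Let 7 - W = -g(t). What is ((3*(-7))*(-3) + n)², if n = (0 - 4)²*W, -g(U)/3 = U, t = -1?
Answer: 49729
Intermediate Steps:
g(U) = -3*U
W = 10 (W = 7 - (-1)*(-3*(-1)) = 7 - (-1)*3 = 7 - 1*(-3) = 7 + 3 = 10)
n = 160 (n = (0 - 4)²*10 = (-4)²*10 = 16*10 = 160)
((3*(-7))*(-3) + n)² = ((3*(-7))*(-3) + 160)² = (-21*(-3) + 160)² = (63 + 160)² = 223² = 49729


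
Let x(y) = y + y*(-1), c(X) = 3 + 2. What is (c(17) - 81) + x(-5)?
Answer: -76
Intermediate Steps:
c(X) = 5
x(y) = 0 (x(y) = y - y = 0)
(c(17) - 81) + x(-5) = (5 - 81) + 0 = -76 + 0 = -76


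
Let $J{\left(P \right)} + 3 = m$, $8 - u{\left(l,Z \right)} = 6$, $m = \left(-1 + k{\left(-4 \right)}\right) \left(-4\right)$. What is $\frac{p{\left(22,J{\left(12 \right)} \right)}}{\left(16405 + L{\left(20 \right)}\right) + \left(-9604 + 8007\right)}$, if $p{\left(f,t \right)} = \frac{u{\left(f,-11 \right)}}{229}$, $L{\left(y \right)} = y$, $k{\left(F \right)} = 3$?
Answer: $\frac{1}{1697806} \approx 5.89 \cdot 10^{-7}$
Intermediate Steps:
$m = -8$ ($m = \left(-1 + 3\right) \left(-4\right) = 2 \left(-4\right) = -8$)
$u{\left(l,Z \right)} = 2$ ($u{\left(l,Z \right)} = 8 - 6 = 2$)
$J{\left(P \right)} = -11$ ($J{\left(P \right)} = -3 - 8 = -11$)
$p{\left(f,t \right)} = \frac{2}{229}$
$\frac{p{\left(22,J{\left(12 \right)} \right)}}{\left(16405 + L{\left(20 \right)}\right) + \left(-9604 + 8007\right)} = \frac{2}{229 \left(\left(16405 + 20\right) + \left(-9604 + 8007\right)\right)} = \frac{2}{229 \left(16425 - 1597\right)} = \frac{2}{229 \cdot 14828} = \frac{2}{229} \cdot \frac{1}{14828} = \frac{1}{1697806}$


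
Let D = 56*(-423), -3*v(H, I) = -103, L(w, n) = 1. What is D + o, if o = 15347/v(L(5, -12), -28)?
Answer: -23241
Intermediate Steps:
v(H, I) = 103/3 (v(H, I) = -⅓*(-103) = 103/3)
o = 447 (o = 15347/(103/3) = 15347*(3/103) = 447)
D = -23688
D + o = -23688 + 447 = -23241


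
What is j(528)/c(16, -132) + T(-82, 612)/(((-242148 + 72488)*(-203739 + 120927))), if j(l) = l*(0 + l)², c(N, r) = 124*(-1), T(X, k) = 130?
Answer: -51702853471542893/43554640152 ≈ -1.1871e+6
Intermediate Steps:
c(N, r) = -124
j(l) = l³ (j(l) = l*l² = l³)
j(528)/c(16, -132) + T(-82, 612)/(((-242148 + 72488)*(-203739 + 120927))) = 528³/(-124) + 130/(((-242148 + 72488)*(-203739 + 120927))) = 147197952*(-1/124) + 130/((-169660*(-82812))) = -36799488/31 + 130/14049883920 = -36799488/31 + 130*(1/14049883920) = -36799488/31 + 13/1404988392 = -51702853471542893/43554640152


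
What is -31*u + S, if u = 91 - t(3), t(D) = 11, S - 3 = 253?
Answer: -2224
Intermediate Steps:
S = 256 (S = 3 + 253 = 256)
u = 80 (u = 91 - 1*11 = 91 - 11 = 80)
-31*u + S = -31*80 + 256 = -2480 + 256 = -2224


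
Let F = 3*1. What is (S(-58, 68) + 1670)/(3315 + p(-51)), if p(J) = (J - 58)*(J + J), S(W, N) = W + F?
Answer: 95/849 ≈ 0.11190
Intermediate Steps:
F = 3
S(W, N) = 3 + W (S(W, N) = W + 3 = 3 + W)
p(J) = 2*J*(-58 + J) (p(J) = (-58 + J)*(2*J) = 2*J*(-58 + J))
(S(-58, 68) + 1670)/(3315 + p(-51)) = ((3 - 58) + 1670)/(3315 + 2*(-51)*(-58 - 51)) = (-55 + 1670)/(3315 + 2*(-51)*(-109)) = 1615/(3315 + 11118) = 1615/14433 = 1615*(1/14433) = 95/849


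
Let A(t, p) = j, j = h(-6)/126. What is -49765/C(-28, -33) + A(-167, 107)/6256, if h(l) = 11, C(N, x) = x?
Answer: 13075853401/8670816 ≈ 1508.0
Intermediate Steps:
j = 11/126 ≈ 0.087302
A(t, p) = 11/126
-49765/C(-28, -33) + A(-167, 107)/6256 = -49765/(-33) + (11/126)/6256 = -49765*(-1/33) + (11/126)*(1/6256) = 49765/33 + 11/788256 = 13075853401/8670816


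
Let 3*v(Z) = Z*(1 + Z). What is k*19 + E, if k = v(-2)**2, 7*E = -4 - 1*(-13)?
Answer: 613/63 ≈ 9.7302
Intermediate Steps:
v(Z) = Z*(1 + Z)/3 (v(Z) = (Z*(1 + Z))/3 = Z*(1 + Z)/3)
E = 9/7 (E = (-4 - 1*(-13))/7 = (-4 + 13)/7 = (1/7)*9 = 9/7 ≈ 1.2857)
k = 4/9 (k = ((1/3)*(-2)*(1 - 2))**2 = ((1/3)*(-2)*(-1))**2 = (2/3)**2 = 4/9 ≈ 0.44444)
k*19 + E = (4/9)*19 + 9/7 = 76/9 + 9/7 = 613/63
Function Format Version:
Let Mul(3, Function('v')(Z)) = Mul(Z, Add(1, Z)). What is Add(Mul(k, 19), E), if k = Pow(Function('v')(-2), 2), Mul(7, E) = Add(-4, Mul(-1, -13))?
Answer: Rational(613, 63) ≈ 9.7302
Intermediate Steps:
Function('v')(Z) = Mul(Rational(1, 3), Z, Add(1, Z)) (Function('v')(Z) = Mul(Rational(1, 3), Mul(Z, Add(1, Z))) = Mul(Rational(1, 3), Z, Add(1, Z)))
E = Rational(9, 7) (E = Mul(Rational(1, 7), Add(-4, Mul(-1, -13))) = Mul(Rational(1, 7), Add(-4, 13)) = Mul(Rational(1, 7), 9) = Rational(9, 7) ≈ 1.2857)
k = Rational(4, 9) (k = Pow(Mul(Rational(1, 3), -2, Add(1, -2)), 2) = Pow(Mul(Rational(1, 3), -2, -1), 2) = Pow(Rational(2, 3), 2) = Rational(4, 9) ≈ 0.44444)
Add(Mul(k, 19), E) = Add(Mul(Rational(4, 9), 19), Rational(9, 7)) = Add(Rational(76, 9), Rational(9, 7)) = Rational(613, 63)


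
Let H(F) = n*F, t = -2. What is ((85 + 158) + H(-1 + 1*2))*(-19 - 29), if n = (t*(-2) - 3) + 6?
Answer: -12000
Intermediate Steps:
n = 7 (n = (-2*(-2) - 3) + 6 = (4 - 3) + 6 = 1 + 6 = 7)
H(F) = 7*F
((85 + 158) + H(-1 + 1*2))*(-19 - 29) = ((85 + 158) + 7*(-1 + 1*2))*(-19 - 29) = (243 + 7*(-1 + 2))*(-48) = (243 + 7*1)*(-48) = (243 + 7)*(-48) = 250*(-48) = -12000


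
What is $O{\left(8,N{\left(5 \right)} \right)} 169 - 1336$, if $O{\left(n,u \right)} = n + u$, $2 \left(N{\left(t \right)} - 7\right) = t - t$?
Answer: $1199$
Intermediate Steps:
$N{\left(t \right)} = 7$ ($N{\left(t \right)} = 7 + \frac{t - t}{2} = 7 + \frac{1}{2} \cdot 0 = 7 + 0 = 7$)
$O{\left(8,N{\left(5 \right)} \right)} 169 - 1336 = \left(8 + 7\right) 169 - 1336 = 15 \cdot 169 - 1336 = 2535 - 1336 = 1199$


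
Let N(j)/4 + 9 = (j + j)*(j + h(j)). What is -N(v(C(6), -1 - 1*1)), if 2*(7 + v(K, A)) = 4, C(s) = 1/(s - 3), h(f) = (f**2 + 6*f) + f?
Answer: -564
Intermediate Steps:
h(f) = f**2 + 7*f
C(s) = 1/(-3 + s)
v(K, A) = -5 (v(K, A) = -7 + (1/2)*4 = -7 + 2 = -5)
N(j) = -36 + 8*j*(j + j*(7 + j)) (N(j) = -36 + 4*((j + j)*(j + j*(7 + j))) = -36 + 4*((2*j)*(j + j*(7 + j))) = -36 + 4*(2*j*(j + j*(7 + j))) = -36 + 8*j*(j + j*(7 + j)))
-N(v(C(6), -1 - 1*1)) = -(-36 + 8*(-5)**3 + 64*(-5)**2) = -(-36 + 8*(-125) + 64*25) = -(-36 - 1000 + 1600) = -1*564 = -564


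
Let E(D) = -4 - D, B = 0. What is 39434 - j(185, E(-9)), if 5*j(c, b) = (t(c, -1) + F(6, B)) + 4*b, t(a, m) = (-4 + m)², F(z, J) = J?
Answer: 39425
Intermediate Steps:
j(c, b) = 5 + 4*b/5 (j(c, b) = (((-4 - 1)² + 0) + 4*b)/5 = (((-5)² + 0) + 4*b)/5 = ((25 + 0) + 4*b)/5 = (25 + 4*b)/5 = 5 + 4*b/5)
39434 - j(185, E(-9)) = 39434 - (5 + 4*(-4 - 1*(-9))/5) = 39434 - (5 + 4*(-4 + 9)/5) = 39434 - (5 + (⅘)*5) = 39434 - (5 + 4) = 39434 - 1*9 = 39434 - 9 = 39425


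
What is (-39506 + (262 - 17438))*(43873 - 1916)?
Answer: -2378206674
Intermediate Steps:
(-39506 + (262 - 17438))*(43873 - 1916) = (-39506 - 17176)*41957 = -56682*41957 = -2378206674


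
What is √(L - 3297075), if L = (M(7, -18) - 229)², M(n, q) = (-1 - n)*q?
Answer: 5*I*√131594 ≈ 1813.8*I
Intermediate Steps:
M(n, q) = q*(-1 - n)
L = 7225 (L = (-1*(-18)*(1 + 7) - 229)² = (-1*(-18)*8 - 229)² = (144 - 229)² = (-85)² = 7225)
√(L - 3297075) = √(7225 - 3297075) = √(-3289850) = 5*I*√131594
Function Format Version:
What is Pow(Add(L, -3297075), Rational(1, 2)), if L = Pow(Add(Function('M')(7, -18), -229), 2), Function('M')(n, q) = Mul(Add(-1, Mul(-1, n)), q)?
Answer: Mul(5, I, Pow(131594, Rational(1, 2))) ≈ Mul(1813.8, I)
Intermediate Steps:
Function('M')(n, q) = Mul(q, Add(-1, Mul(-1, n)))
L = 7225 (L = Pow(Add(Mul(-1, -18, Add(1, 7)), -229), 2) = Pow(Add(Mul(-1, -18, 8), -229), 2) = Pow(Add(144, -229), 2) = Pow(-85, 2) = 7225)
Pow(Add(L, -3297075), Rational(1, 2)) = Pow(Add(7225, -3297075), Rational(1, 2)) = Pow(-3289850, Rational(1, 2)) = Mul(5, I, Pow(131594, Rational(1, 2)))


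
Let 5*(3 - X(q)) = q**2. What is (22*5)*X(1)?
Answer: 308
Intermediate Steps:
X(q) = 3 - q**2/5
(22*5)*X(1) = (22*5)*(3 - 1/5*1**2) = 110*(3 - 1/5*1) = 110*(3 - 1/5) = 110*(14/5) = 308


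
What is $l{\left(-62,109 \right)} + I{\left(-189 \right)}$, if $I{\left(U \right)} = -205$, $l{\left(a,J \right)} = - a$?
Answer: $-143$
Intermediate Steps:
$l{\left(-62,109 \right)} + I{\left(-189 \right)} = \left(-1\right) \left(-62\right) - 205 = 62 - 205 = -143$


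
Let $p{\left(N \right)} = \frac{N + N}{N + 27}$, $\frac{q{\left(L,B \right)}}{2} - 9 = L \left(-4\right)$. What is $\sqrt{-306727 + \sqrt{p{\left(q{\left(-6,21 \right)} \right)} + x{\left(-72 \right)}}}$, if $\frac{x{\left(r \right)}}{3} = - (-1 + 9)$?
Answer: $\frac{\sqrt{-294764647 + 310 i \sqrt{217}}}{31} \approx 0.0042901 + 553.83 i$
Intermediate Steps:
$x{\left(r \right)} = -24$ ($x{\left(r \right)} = 3 \left(- (-1 + 9)\right) = 3 \left(\left(-1\right) 8\right) = 3 \left(-8\right) = -24$)
$q{\left(L,B \right)} = 18 - 8 L$ ($q{\left(L,B \right)} = 18 + 2 L \left(-4\right) = 18 + 2 \left(- 4 L\right) = 18 - 8 L$)
$p{\left(N \right)} = \frac{2 N}{27 + N}$
$\sqrt{-306727 + \sqrt{p{\left(q{\left(-6,21 \right)} \right)} + x{\left(-72 \right)}}} = \sqrt{-306727 + \sqrt{\frac{2 \left(18 - -48\right)}{27 + \left(18 - -48\right)} - 24}} = \sqrt{-306727 + \sqrt{\frac{2 \left(18 + 48\right)}{27 + \left(18 + 48\right)} - 24}} = \sqrt{-306727 + \sqrt{2 \cdot 66 \frac{1}{27 + 66} - 24}} = \sqrt{-306727 + \sqrt{2 \cdot 66 \cdot \frac{1}{93} - 24}} = \sqrt{-306727 + \sqrt{\frac{44}{31} - 24}} = \sqrt{-306727 + \sqrt{- \frac{700}{31}}} = \sqrt{-306727 + \frac{10 i \sqrt{217}}{31}}$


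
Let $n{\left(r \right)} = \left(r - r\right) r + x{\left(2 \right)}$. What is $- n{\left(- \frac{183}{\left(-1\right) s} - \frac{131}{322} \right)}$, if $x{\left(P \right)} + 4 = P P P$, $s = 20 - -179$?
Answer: $-4$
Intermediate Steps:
$s = 199$ ($s = 20 + 179 = 199$)
$x{\left(P \right)} = -4 + P^{3}$ ($x{\left(P \right)} = -4 + P P P = -4 + P^{2} P = -4 + P^{3}$)
$n{\left(r \right)} = 4$ ($n{\left(r \right)} = \left(r - r\right) r - \left(4 - 2^{3}\right) = 0 r + \left(-4 + 8\right) = 0 + 4 = 4$)
$- n{\left(- \frac{183}{\left(-1\right) s} - \frac{131}{322} \right)} = \left(-1\right) 4 = -4$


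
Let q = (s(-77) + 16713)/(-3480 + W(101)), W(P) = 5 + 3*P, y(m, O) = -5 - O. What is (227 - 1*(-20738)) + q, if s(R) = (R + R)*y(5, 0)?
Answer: 66483497/3172 ≈ 20960.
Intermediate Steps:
s(R) = -10*R (s(R) = (R + R)*(-5 - 1*0) = (2*R)*(-5 + 0) = (2*R)*(-5) = -10*R)
q = -17483/3172 (q = (-10*(-77) + 16713)/(-3480 + (5 + 3*101)) = (770 + 16713)/(-3480 + (5 + 303)) = 17483/(-3480 + 308) = 17483/(-3172) = 17483*(-1/3172) = -17483/3172 ≈ -5.5117)
(227 - 1*(-20738)) + q = (227 - 1*(-20738)) - 17483/3172 = (227 + 20738) - 17483/3172 = 20965 - 17483/3172 = 66483497/3172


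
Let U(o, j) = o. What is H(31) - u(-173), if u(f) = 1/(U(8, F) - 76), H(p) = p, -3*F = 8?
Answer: 2109/68 ≈ 31.015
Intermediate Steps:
F = -8/3 (F = -⅓*8 = -8/3 ≈ -2.6667)
u(f) = -1/68 (u(f) = 1/(8 - 76) = 1/(-68) = -1/68)
H(31) - u(-173) = 31 - 1*(-1/68) = 31 + 1/68 = 2109/68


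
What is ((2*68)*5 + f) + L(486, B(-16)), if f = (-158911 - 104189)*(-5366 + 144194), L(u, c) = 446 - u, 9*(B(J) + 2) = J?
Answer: -36525646160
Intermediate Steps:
B(J) = -2 + J/9
f = -36525646800 (f = -263100*138828 = -36525646800)
((2*68)*5 + f) + L(486, B(-16)) = ((2*68)*5 - 36525646800) + (446 - 1*486) = (136*5 - 36525646800) + (446 - 486) = (680 - 36525646800) - 40 = -36525646120 - 40 = -36525646160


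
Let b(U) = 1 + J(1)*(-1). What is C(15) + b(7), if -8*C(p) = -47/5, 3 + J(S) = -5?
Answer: 407/40 ≈ 10.175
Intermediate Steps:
J(S) = -8 (J(S) = -3 - 5 = -8)
b(U) = 9 (b(U) = 1 - 8*(-1) = 1 + 8 = 9)
C(p) = 47/40 (C(p) = -(-47)/(8*5) = -1/8*(-47/5) = 47/40)
C(15) + b(7) = 47/40 + 9 = 407/40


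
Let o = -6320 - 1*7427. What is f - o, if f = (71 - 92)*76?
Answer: 12151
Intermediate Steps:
f = -1596 (f = -21*76 = -1596)
o = -13747 (o = -6320 - 7427 = -13747)
f - o = -1596 - 1*(-13747) = -1596 + 13747 = 12151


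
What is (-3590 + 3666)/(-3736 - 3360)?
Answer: -19/1774 ≈ -0.010710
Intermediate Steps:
(-3590 + 3666)/(-3736 - 3360) = 76/(-7096) = 76*(-1/7096) = -19/1774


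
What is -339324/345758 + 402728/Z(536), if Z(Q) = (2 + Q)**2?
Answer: 5128891496/12509697319 ≈ 0.40999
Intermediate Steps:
-339324/345758 + 402728/Z(536) = -339324/345758 + 402728/((2 + 536)**2) = -339324*1/345758 + 402728/(538**2) = -169662/172879 + 402728/289444 = -169662/172879 + 402728*(1/289444) = -169662/172879 + 100682/72361 = 5128891496/12509697319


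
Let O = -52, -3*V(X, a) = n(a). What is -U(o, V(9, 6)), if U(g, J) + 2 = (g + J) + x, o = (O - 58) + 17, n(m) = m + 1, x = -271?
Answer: 1105/3 ≈ 368.33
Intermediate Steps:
n(m) = 1 + m
V(X, a) = -⅓ - a/3 (V(X, a) = -(1 + a)/3 = -⅓ - a/3)
o = -93 (o = (-52 - 58) + 17 = -110 + 17 = -93)
U(g, J) = -273 + J + g (U(g, J) = -2 + ((g + J) - 271) = -2 + ((J + g) - 271) = -2 + (-271 + J + g) = -273 + J + g)
-U(o, V(9, 6)) = -(-273 + (-⅓ - ⅓*6) - 93) = -(-273 + (-⅓ - 2) - 93) = -(-273 - 7/3 - 93) = -1*(-1105/3) = 1105/3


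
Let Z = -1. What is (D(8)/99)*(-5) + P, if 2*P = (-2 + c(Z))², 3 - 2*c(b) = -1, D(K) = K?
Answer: -40/99 ≈ -0.40404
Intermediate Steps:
c(b) = 2 (c(b) = 3/2 - ½*(-1) = 3/2 + ½ = 2)
P = 0 (P = (-2 + 2)²/2 = (½)*0² = (½)*0 = 0)
(D(8)/99)*(-5) + P = (8/99)*(-5) + 0 = -40/99 + 0 = -40/99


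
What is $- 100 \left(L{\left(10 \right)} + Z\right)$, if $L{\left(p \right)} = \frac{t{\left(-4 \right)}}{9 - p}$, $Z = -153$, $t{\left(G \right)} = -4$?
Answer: $14900$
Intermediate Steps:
$L{\left(p \right)} = - \frac{4}{9 - p}$
$- 100 \left(L{\left(10 \right)} + Z\right) = - 100 \left(\frac{4}{-9 + 10} - 153\right) = - 100 \left(\frac{4}{1} - 153\right) = - 100 \left(4 \cdot 1 - 153\right) = - 100 \left(4 - 153\right) = \left(-100\right) \left(-149\right) = 14900$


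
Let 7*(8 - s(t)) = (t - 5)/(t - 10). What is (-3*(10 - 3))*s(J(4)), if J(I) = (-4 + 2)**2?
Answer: -335/2 ≈ -167.50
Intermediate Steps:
J(I) = 4 (J(I) = (-2)**2 = 4)
s(t) = 8 - (-5 + t)/(7*(-10 + t)) (s(t) = 8 - (t - 5)/(7*(t - 10)) = 8 - (-5 + t)/(7*(-10 + t)))
(-3*(10 - 3))*s(J(4)) = (-3*(10 - 3))*(5*(-111 + 11*4)/(7*(-10 + 4))) = (-3*7)*((5/7)*(-111 + 44)/(-6)) = -15*(-1)*(-67)/6 = -21*335/42 = -335/2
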